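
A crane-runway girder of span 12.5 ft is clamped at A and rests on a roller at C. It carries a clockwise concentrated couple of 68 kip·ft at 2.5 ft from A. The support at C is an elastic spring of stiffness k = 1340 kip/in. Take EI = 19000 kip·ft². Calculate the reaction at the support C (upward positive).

Take the reaction at C as the redundant and release it; the primary structure is a cantilever fixed at A.
Free-end deflection of the primary structure under the applied loading (downward +):
  clockwise couple 68 at a = 2.5: M₀a(2L − a)/(2EI) = 1912/EI
Flexibility coefficient — unit upward force at C: δ_{CC} = L³/(3EI) = 651/EI.
With EI = 19000 kip·ft²: δ_0 = 0.10066 ft and δ_{CC} = 0.034265 ft/kip.
Compatibility — the spring shortens by R_C/k under the reaction it provides: δ_0 − R_C·δ_{CC} = R_C/k. With 1/k = 1/(1340×12) ft/kip = 0.000062 ft/kip, R_C = δ_0 / (δ_{CC} + 1/k) = 0.10066 / (0.034265 + 0.000062) = 2.932 kip.

R_C = 2.932 kip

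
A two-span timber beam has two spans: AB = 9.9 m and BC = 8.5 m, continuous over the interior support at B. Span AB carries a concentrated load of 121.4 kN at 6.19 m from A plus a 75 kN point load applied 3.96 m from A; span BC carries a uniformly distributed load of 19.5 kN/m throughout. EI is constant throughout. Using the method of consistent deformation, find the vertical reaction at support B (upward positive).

R_B = 248.2 kN

Take M_B as the redundant. Released structure: two simple spans AB and BC with a hinge at B.
Discontinuity in slope at B on the released structure — sum the simple-span end rotations:
  span AB: point load 121.4 at a = 6.19: Pab(L + a)/(6LEI) = 755.2/EI
  span AB: point load 75 at a = 3.96: Pab(L + a)/(6LEI) = 411.6/EI
  span BC: UDL 19.5: wL³/(24EI) = 499/EI
  relative rotation θ_0 = (1167 + 499)/EI = 1666/EI
A unit hogging moment at B produces rotation L₁/(3EI) + L₂/(3EI) = 6.133/EI.
Compatibility: M_B·(L₁+L₂)/(3EI) = θ_0, giving M_B = 271.6 kN·m (hogging).
Span AB, ΣM about A with M_B applied at B: R_B^{AB}·9.9 = 1048 + 271.6, so R_B^{AB} = 133.3 kN and R_A = 196.4 − 133.3 = 63.06 kN.
Span BC, ΣM about C: R_B^{BC}·8.5 = 704.4 + 271.6, so R_B^{BC} = 114.8 kN and R_C = 165.8 − 114.8 = 50.92 kN.
R_B = 133.3 + 114.8 = 248.2 kN.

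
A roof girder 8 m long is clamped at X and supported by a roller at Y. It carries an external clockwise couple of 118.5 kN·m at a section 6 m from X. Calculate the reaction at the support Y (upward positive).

Remove the prop at Y; the released (primary) structure is a cantilever built in at X.
Free-end deflection of the primary structure under the applied loading (downward +):
  clockwise couple 118.5 at a = 6: M₀a(2L − a)/(2EI) = 3555/EI
Tip deflection under a unit load at Y: L³/(3EI) = 170.7/EI.
The prop prevents deflection at Y: R_Y = δ_0/δ_{YY} = 3555/170.7 = 20.83 kN.

R_Y = 20.83 kN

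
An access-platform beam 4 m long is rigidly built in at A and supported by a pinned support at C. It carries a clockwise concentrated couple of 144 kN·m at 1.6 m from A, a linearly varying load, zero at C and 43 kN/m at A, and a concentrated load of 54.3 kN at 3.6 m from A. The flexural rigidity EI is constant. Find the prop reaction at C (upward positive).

Choose R_C as the redundant. The primary structure is the cantilever fixed at A.
Primary-structure tip deflection at C by superposition:
  clockwise couple 144 at a = 1.6: M₀a(2L − a)/(2EI) = 737.3/EI
  triangular load, peak 43 at the fixed end: w₀L⁴/(30EI) = 366.9/EI
  point load 54.3 at a = 3.6: Pa²(3L − a)/(6EI) = 985.2/EI
  δ_0 = 2089/EI
Flexibility coefficient — unit upward force at C: δ_{CC} = L³/(3EI) = 21.33/EI.
The prop prevents deflection at C: R_C = δ_0/δ_{CC} = 2089/21.33 = 97.94 kN.

R_C = 97.94 kN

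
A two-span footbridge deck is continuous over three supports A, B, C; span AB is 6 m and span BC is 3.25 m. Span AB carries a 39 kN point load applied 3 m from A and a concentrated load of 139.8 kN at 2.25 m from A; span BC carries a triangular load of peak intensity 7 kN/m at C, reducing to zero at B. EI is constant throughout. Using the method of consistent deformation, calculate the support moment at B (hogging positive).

Insert a hinge at B; M_B is the redundant, and each span becomes simply supported.
Rotations at B on the released spans (each span's end-slope, ×1/EI):
  span AB: point load 39 at a = 3: Pab(L + a)/(6LEI) = 87.75/EI
  span AB: point load 139.8 at a = 2.25: Pab(L + a)/(6LEI) = 270.3/EI
  span BC: triangular load, peak 7: 7w₀L³/(360EI) = 4.672/EI
  relative rotation θ_0 = (358.1 + 4.672)/EI = 362.7/EI
A unit hogging moment at B produces rotation L₁/(3EI) + L₂/(3EI) = 3.083/EI.
Compatibility: M_B·(L₁+L₂)/(3EI) = θ_0, giving M_B = 117.6 kN·m (hogging).

M_B = 117.6 kN·m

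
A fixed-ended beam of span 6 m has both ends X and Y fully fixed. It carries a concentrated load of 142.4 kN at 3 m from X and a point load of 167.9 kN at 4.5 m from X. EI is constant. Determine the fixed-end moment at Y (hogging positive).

M_Y = 248.5 kN·m

Release both end moments; the primary structure is a simply-supported span XY with redundants M_X and M_Y.
End rotations of the released simple span under the applied load (×1/EI):
  at X: point load 142.4 at a = 3: Pab(L + b)/(6LEI) = 320.4/EI
  at Y: point load 142.4 at a = 3: Pab(L + a)/(6LEI) = 320.4/EI
  at X: point load 167.9 at a = 4.5: Pab(L + b)/(6LEI) = 236.1/EI
  at Y: point load 167.9 at a = 4.5: Pab(L + a)/(6LEI) = 330.6/EI
  θ_X0 = 556.5/EI,  θ_Y0 = 651/EI
Flexibility coefficients: a unit moment at one end gives L/(3EI) there and L/(6EI) at the far end, so f₁₁ = f₂₂ = 2/EI and f₁₂ = f₂₁ = 1/EI.
Compatibility — zero rotation at each built-in end:
  2 M_X + 1 M_Y = 556.5
  1 M_X + 2 M_Y = 651
Solving the pair gives M_X = 154 kN·m and M_Y = 248.5 kN·m (hogging).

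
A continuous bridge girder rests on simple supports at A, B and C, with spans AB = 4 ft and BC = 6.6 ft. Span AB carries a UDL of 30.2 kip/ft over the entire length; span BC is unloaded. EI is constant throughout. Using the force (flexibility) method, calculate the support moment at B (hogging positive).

M_B = 22.79 kip·ft

Insert a hinge at B; M_B is the redundant, and each span becomes simply supported.
Discontinuity in slope at B on the released structure — sum the simple-span end rotations:
  span AB: UDL 30.2: wL³/(24EI) = 80.53/EI
  relative rotation θ_0 = (80.53 + 0)/EI = 80.53/EI
A unit hogging moment at B produces rotation L₁/(3EI) + L₂/(3EI) = 3.533/EI.
Compatibility: M_B·(L₁+L₂)/(3EI) = θ_0, giving M_B = 22.79 kip·ft (hogging).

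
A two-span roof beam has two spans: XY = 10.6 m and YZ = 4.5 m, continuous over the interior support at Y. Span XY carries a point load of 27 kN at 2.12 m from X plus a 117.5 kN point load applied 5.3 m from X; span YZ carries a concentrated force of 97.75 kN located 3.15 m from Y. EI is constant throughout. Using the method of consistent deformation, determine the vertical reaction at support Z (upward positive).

Insert a hinge at Y; M_Y is the redundant, and each span becomes simply supported.
Discontinuity in slope at Y on the released structure — sum the simple-span end rotations:
  span XY: point load 27 at a = 2.12: Pab(L + a)/(6LEI) = 97.08/EI
  span XY: point load 117.5 at a = 5.3: Pab(L + a)/(6LEI) = 825.1/EI
  span YZ: point load 97.75 at a = 3.15: Pab(L + b)/(6LEI) = 90.06/EI
  relative rotation θ_0 = (922.2 + 90.06)/EI = 1012/EI
A unit hogging moment at Y produces rotation L₁/(3EI) + L₂/(3EI) = 5.033/EI.
Compatibility: M_Y·(L₁+L₂)/(3EI) = θ_0, giving M_Y = 201.1 kN·m (hogging).
Span YZ, ΣM about Z: R_Y^{YZ}·4.5 = 132 + 201.1, so R_Y^{YZ} = 74.02 kN and R_Z = 97.75 − 74.02 = 23.73 kN.

R_Z = 23.73 kN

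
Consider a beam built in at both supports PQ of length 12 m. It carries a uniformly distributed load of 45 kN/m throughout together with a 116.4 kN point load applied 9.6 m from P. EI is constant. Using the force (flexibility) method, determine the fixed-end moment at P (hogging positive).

Take the two fixed-end moments M_P, M_Q as redundants; the released structure is the simple span PQ.
Simple-span end rotations at P and Q under the given loads:
  at P: UDL 45: wL³/(24EI) = 3240/EI
  at Q: UDL 45: wL³/(24EI) = 3240/EI
  at P: point load 116.4 at a = 9.6: Pab(L + b)/(6LEI) = 536.4/EI
  at Q: point load 116.4 at a = 9.6: Pab(L + a)/(6LEI) = 804.6/EI
  θ_P0 = 3776/EI,  θ_Q0 = 4045/EI
Flexibility coefficients: a unit moment at one end gives L/(3EI) there and L/(6EI) at the far end, so f₁₁ = f₂₂ = 4/EI and f₁₂ = f₂₁ = 2/EI.
Compatibility — zero rotation at each built-in end:
  4 M_P + 2 M_Q = 3776
  2 M_P + 4 M_Q = 4045
Solving the pair gives M_P = 584.7 kN·m and M_Q = 718.8 kN·m (hogging).

M_P = 584.7 kN·m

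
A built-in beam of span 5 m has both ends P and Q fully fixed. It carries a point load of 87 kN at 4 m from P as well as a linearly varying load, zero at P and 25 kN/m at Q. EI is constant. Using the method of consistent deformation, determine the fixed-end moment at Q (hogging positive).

Take the two fixed-end moments M_P, M_Q as redundants; the released structure is the simple span PQ.
On the primary (simply-supported) span, the end slopes from the loading are:
  at P: point load 87 at a = 4: Pab(L + b)/(6LEI) = 69.6/EI
  at Q: point load 87 at a = 4: Pab(L + a)/(6LEI) = 104.4/EI
  at P: triangular load, peak 25: 7w₀L³/(360EI) = 60.76/EI
  at Q: triangular load, peak 25: w₀L³/(45EI) = 69.44/EI
  θ_P0 = 130.4/EI,  θ_Q0 = 173.8/EI
Flexibility coefficients: a unit moment at one end gives L/(3EI) there and L/(6EI) at the far end, so f₁₁ = f₂₂ = 1.667/EI and f₁₂ = f₂₁ = 0.8333/EI.
Compatibility — zero rotation at each built-in end:
  1.667 M_P + 0.8333 M_Q = 130.4
  0.8333 M_P + 1.667 M_Q = 173.8
Solving the pair gives M_P = 34.75 kN·m and M_Q = 86.93 kN·m (hogging).

M_Q = 86.93 kN·m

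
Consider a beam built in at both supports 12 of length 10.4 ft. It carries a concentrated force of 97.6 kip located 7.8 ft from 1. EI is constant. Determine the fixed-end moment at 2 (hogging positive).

M_2 = 142.7 kip·ft

Release both end moments; the primary structure is a simply-supported span 12 with redundants M_1 and M_2.
On the primary (simply-supported) span, the end slopes from the loading are:
  at 1: point load 97.6 at a = 7.8: Pab(L + b)/(6LEI) = 412.4/EI
  at 2: point load 97.6 at a = 7.8: Pab(L + a)/(6LEI) = 577.3/EI
  θ_10 = 412.4/EI,  θ_20 = 577.3/EI
Flexibility coefficients: a unit moment at one end gives L/(3EI) there and L/(6EI) at the far end, so f₁₁ = f₂₂ = 3.467/EI and f₁₂ = f₂₁ = 1.733/EI.
Compatibility — zero rotation at each built-in end:
  3.467 M_1 + 1.733 M_2 = 412.4
  1.733 M_1 + 3.467 M_2 = 577.3
Solving the pair gives M_1 = 47.58 kip·ft and M_2 = 142.7 kip·ft (hogging).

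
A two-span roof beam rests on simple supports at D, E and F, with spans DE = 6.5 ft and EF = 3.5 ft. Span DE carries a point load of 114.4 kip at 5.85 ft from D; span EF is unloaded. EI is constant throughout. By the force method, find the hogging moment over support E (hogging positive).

Release continuity at E by inserting a hinge; the redundant is the internal moment M_E. The primary structure is two simply-supported spans DE and EF.
End slopes at the hinge E, treating each span as simply supported:
  span DE: point load 114.4 at a = 5.85: Pab(L + a)/(6LEI) = 137.8/EI
  relative rotation θ_0 = (137.8 + 0)/EI = 137.8/EI
A unit hogging moment at E produces rotation L₁/(3EI) + L₂/(3EI) = 3.333/EI.
Slope continuity at E: θ_0 = M_E·3.333/EI, so M_E = 137.8/3.333 = 41.33 kip·ft (hogging).

M_E = 41.33 kip·ft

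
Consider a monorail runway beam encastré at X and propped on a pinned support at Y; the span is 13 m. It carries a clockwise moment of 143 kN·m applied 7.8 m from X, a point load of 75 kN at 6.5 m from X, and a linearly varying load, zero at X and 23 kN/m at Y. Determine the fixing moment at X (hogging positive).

Choose R_Y as the redundant. The primary structure is the cantilever fixed at X.
Deflection at Y on the released cantilever, summing each load's contribution:
  clockwise couple 143 at a = 7.8: M₀a(2L − a)/(2EI) = 10150/EI
  point load 75 at a = 6.5: Pa²(3L − a)/(6EI) = 17164/EI
  triangular load, peak 23 at the free end: 11w₀L⁴/(120EI) = 60216/EI
  δ_0 = 87530/EI
Flexibility coefficient — unit upward force at Y: δ_{YY} = L³/(3EI) = 732.3/EI.
Compatibility at Y: δ_0 − R_Y·δ_{YY} = 0, so R_Y = 87530/732.3 = 119.5 kN.
Moment equilibrium about X: M_X = Σ(load moments about X) − R_Y·L = 1926 − 119.5×13 = 372.4 kN·m.

M_X = 372.4 kN·m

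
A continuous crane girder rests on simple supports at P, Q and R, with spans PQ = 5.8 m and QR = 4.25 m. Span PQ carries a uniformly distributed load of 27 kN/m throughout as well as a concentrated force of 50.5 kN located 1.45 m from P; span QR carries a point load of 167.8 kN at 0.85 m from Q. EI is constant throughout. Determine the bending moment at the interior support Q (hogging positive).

Insert a hinge at Q; M_Q is the redundant, and each span becomes simply supported.
End slopes at the hinge Q, treating each span as simply supported:
  span PQ: UDL 27: wL³/(24EI) = 219.5/EI
  span PQ: point load 50.5 at a = 1.45: Pab(L + a)/(6LEI) = 66.36/EI
  span QR: point load 167.8 at a = 0.85: Pab(L + b)/(6LEI) = 145.5/EI
  relative rotation θ_0 = (285.9 + 145.5)/EI = 431.3/EI
A unit hogging moment at Q produces rotation L₁/(3EI) + L₂/(3EI) = 3.35/EI.
Compatibility: M_Q·(L₁+L₂)/(3EI) = θ_0, giving M_Q = 128.8 kN·m (hogging).

M_Q = 128.8 kN·m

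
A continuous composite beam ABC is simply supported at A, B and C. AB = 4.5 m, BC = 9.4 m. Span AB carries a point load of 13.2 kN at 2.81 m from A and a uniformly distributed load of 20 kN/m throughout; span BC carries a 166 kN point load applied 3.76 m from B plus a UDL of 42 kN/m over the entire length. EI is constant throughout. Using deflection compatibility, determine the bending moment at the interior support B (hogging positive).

M_B = 536.4 kN·m

Release continuity at B by inserting a hinge; the redundant is the internal moment M_B. The primary structure is two simply-supported spans AB and BC.
End slopes at the hinge B, treating each span as simply supported:
  span AB: point load 13.2 at a = 2.81: Pab(L + a)/(6LEI) = 16.97/EI
  span AB: UDL 20: wL³/(24EI) = 75.94/EI
  span BC: point load 166 at a = 3.76: Pab(L + b)/(6LEI) = 938.7/EI
  span BC: UDL 42: wL³/(24EI) = 1454/EI
  relative rotation θ_0 = (92.91 + 2392)/EI = 2485/EI
A unit hogging moment at B produces rotation L₁/(3EI) + L₂/(3EI) = 4.633/EI.
Slope continuity at B: θ_0 = M_B·4.633/EI, so M_B = 2485/4.633 = 536.4 kN·m (hogging).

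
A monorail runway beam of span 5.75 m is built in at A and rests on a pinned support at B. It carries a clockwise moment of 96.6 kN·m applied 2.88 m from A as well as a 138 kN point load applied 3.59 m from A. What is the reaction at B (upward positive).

R_B = 82.82 kN

Choose R_B as the redundant. The primary structure is the cantilever fixed at A.
Primary-structure tip deflection at B by superposition:
  clockwise couple 96.6 at a = 2.88: M₀a(2L − a)/(2EI) = 1199/EI
  point load 138 at a = 3.59: Pa²(3L − a)/(6EI) = 4049/EI
  δ_0 = 5248/EI
Tip deflection under a unit load at B: L³/(3EI) = 63.37/EI.
The prop prevents deflection at B: R_B = δ_0/δ_{BB} = 5248/63.37 = 82.82 kN.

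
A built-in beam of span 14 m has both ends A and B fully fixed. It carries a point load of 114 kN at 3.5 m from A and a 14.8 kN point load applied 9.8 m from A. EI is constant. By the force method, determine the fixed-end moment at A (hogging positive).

M_A = 237.5 kN·m

Release both end moments; the primary structure is a simply-supported span AB with redundants M_A and M_B.
End rotations of the released simple span under the applied load (×1/EI):
  at A: point load 114 at a = 3.5: Pab(L + b)/(6LEI) = 1222/EI
  at B: point load 114 at a = 3.5: Pab(L + a)/(6LEI) = 872.8/EI
  at A: point load 14.8 at a = 9.8: Pab(L + b)/(6LEI) = 132/EI
  at B: point load 14.8 at a = 9.8: Pab(L + a)/(6LEI) = 172.6/EI
  θ_A0 = 1354/EI,  θ_B0 = 1045/EI
Flexibility coefficients: a unit moment at one end gives L/(3EI) there and L/(6EI) at the far end, so f₁₁ = f₂₂ = 4.667/EI and f₁₂ = f₂₁ = 2.333/EI.
Compatibility — zero rotation at each built-in end:
  4.667 M_A + 2.333 M_B = 1354
  2.333 M_A + 4.667 M_B = 1045
Solving the pair gives M_A = 237.5 kN·m and M_B = 105.3 kN·m (hogging).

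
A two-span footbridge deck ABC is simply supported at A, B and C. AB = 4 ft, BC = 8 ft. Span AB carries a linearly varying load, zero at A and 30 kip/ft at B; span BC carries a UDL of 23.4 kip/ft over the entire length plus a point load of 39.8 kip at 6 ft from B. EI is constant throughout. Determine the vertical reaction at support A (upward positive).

Release continuity at B by inserting a hinge; the redundant is the internal moment M_B. The primary structure is two simply-supported spans AB and BC.
Discontinuity in slope at B on the released structure — sum the simple-span end rotations:
  span AB: triangular load, peak 30: w₀L³/(45EI) = 42.67/EI
  span BC: UDL 23.4: wL³/(24EI) = 499.2/EI
  span BC: point load 39.8 at a = 6: Pab(L + b)/(6LEI) = 99.5/EI
  relative rotation θ_0 = (42.67 + 598.7)/EI = 641.4/EI
A unit hogging moment at B produces rotation L₁/(3EI) + L₂/(3EI) = 4/EI.
Compatibility: M_B·(L₁+L₂)/(3EI) = θ_0, giving M_B = 160.3 kip·ft (hogging).
Span AB, ΣM about A with M_B applied at B: R_B^{AB}·4 = 160 + 160.3, so R_B^{AB} = 80.09 kip and R_A = 60 − 80.09 = -20.09 kip.

R_A = -20.09 kip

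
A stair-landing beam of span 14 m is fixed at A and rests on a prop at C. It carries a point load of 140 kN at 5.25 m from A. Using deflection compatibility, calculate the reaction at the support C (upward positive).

Release the roller at C. Primary structure: cantilever fixed at A.
Deflection at C on the released cantilever, summing each load's contribution:
  point load 140 at a = 5.25: Pa²(3L − a)/(6EI) = 23635/EI
Tip deflection under a unit load at C: L³/(3EI) = 914.7/EI.
Compatibility at C: δ_0 − R_C·δ_{CC} = 0, so R_C = 23635/914.7 = 25.84 kN.

R_C = 25.84 kN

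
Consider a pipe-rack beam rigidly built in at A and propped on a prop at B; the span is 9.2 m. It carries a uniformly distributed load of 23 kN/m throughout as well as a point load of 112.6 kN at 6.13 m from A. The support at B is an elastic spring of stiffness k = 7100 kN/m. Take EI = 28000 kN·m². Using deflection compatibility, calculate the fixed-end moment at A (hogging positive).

Choose R_B as the redundant. The primary structure is the cantilever fixed at A.
Primary-structure tip deflection at B by superposition:
  UDL 23: wL⁴/(8EI) = 20596/EI
  point load 112.6 at a = 6.13: Pa²(3L − a)/(6EI) = 15140/EI
  δ_0 = 35737/EI
Flexibility coefficient — unit upward force at B: δ_{BB} = L³/(3EI) = 259.6/EI.
With EI = 28000 kN·m²: δ_0 = 1.2763 m and δ_{BB} = 0.00927 m/kN.
Compatibility — the spring shortens by R_B/k under the reaction it provides: δ_0 − R_B·δ_{BB} = R_B/k. With 1/k = 0.000141 m/kN, R_B = δ_0 / (δ_{BB} + 1/k) = 1.2763 / (0.00927 + 0.000141) = 135.6 kN.
Moment equilibrium about A: M_A = Σ(load moments about A) − R_B·L = 1664 − 135.6×9.2 = 415.9 kN·m.

M_A = 415.9 kN·m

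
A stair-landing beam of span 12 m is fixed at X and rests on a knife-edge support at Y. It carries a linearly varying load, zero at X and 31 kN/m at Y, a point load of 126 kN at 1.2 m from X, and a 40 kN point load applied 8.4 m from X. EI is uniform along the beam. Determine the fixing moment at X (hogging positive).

Take the reaction at Y as the redundant and release it; the primary structure is a cantilever fixed at X.
Free-end deflection of the primary structure under the applied loading (downward +):
  triangular load, peak 31 at the free end: 11w₀L⁴/(120EI) = 58925/EI
  point load 126 at a = 1.2: Pa²(3L − a)/(6EI) = 1052/EI
  point load 40 at a = 8.4: Pa²(3L − a)/(6EI) = 12983/EI
  δ_0 = 72960/EI
Tip deflection under a unit load at Y: L³/(3EI) = 576/EI.
The prop prevents deflection at Y: R_Y = δ_0/δ_{YY} = 72960/576 = 126.7 kN.
Moment equilibrium about X: M_X = Σ(load moments about X) − R_Y·L = 1975 − 126.7×12 = 455.2 kN·m.

M_X = 455.2 kN·m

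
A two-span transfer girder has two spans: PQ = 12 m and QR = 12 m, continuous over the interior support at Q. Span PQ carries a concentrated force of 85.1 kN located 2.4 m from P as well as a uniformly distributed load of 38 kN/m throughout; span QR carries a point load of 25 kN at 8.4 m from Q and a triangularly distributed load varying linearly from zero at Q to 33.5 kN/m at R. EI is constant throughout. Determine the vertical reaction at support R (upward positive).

R_R = 105.5 kN

Release continuity at Q by inserting a hinge; the redundant is the internal moment M_Q. The primary structure is two simply-supported spans PQ and QR.
Rotations at Q on the released spans (each span's end-slope, ×1/EI):
  span PQ: point load 85.1 at a = 2.4: Pab(L + a)/(6LEI) = 392.1/EI
  span PQ: UDL 38: wL³/(24EI) = 2736/EI
  span QR: point load 25 at a = 8.4: Pab(L + b)/(6LEI) = 163.8/EI
  span QR: triangular load, peak 33.5: 7w₀L³/(360EI) = 1126/EI
  relative rotation θ_0 = (3128 + 1289)/EI = 4418/EI
A unit hogging moment at Q produces rotation L₁/(3EI) + L₂/(3EI) = 8/EI.
Compatibility: M_Q·(L₁+L₂)/(3EI) = θ_0, giving M_Q = 552.2 kN·m (hogging).
Span QR, ΣM about R: R_Q^{QR}·12 = 894 + 552.2, so R_Q^{QR} = 120.5 kN and R_R = 226 − 120.5 = 105.5 kN.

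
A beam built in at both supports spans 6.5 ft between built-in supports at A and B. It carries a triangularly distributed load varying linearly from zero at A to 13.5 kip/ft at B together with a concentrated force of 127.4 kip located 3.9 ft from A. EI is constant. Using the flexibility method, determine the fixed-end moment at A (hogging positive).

M_A = 98.51 kip·ft

Take the two fixed-end moments M_A, M_B as redundants; the released structure is the simple span AB.
End rotations of the released simple span under the applied load (×1/EI):
  at A: triangular load, peak 13.5: 7w₀L³/(360EI) = 72.09/EI
  at B: triangular load, peak 13.5: w₀L³/(45EI) = 82.39/EI
  at A: point load 127.4 at a = 3.9: Pab(L + b)/(6LEI) = 301.4/EI
  at B: point load 127.4 at a = 3.9: Pab(L + a)/(6LEI) = 344.5/EI
  θ_A0 = 373.5/EI,  θ_B0 = 426.9/EI
Flexibility coefficients: a unit moment at one end gives L/(3EI) there and L/(6EI) at the far end, so f₁₁ = f₂₂ = 2.167/EI and f₁₂ = f₂₁ = 1.083/EI.
Compatibility — zero rotation at each built-in end:
  2.167 M_A + 1.083 M_B = 373.5
  1.083 M_A + 2.167 M_B = 426.9
Solving the pair gives M_A = 98.51 kip·ft and M_B = 147.8 kip·ft (hogging).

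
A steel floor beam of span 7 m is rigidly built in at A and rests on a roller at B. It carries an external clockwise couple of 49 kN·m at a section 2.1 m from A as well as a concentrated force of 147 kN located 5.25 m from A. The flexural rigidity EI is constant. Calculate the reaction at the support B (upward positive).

Remove the prop at B; the released (primary) structure is a cantilever built in at A.
Deflection at B on the released cantilever, summing each load's contribution:
  clockwise couple 49 at a = 2.1: M₀a(2L − a)/(2EI) = 612.3/EI
  point load 147 at a = 5.25: Pa²(3L − a)/(6EI) = 10636/EI
  δ_0 = 11248/EI
Flexibility coefficient — unit upward force at B: δ_{BB} = L³/(3EI) = 114.3/EI.
Compatibility at B: δ_0 − R_B·δ_{BB} = 0, so R_B = 11248/114.3 = 98.38 kN.

R_B = 98.38 kN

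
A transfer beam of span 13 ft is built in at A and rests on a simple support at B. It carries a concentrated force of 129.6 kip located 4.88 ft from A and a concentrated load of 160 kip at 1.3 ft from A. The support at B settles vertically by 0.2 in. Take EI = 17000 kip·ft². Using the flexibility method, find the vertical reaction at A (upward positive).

Release the roller at B. Primary structure: cantilever fixed at A.
Downward deflection at the released point B due to the loads:
  point load 129.6 at a = 4.88: Pa²(3L − a)/(6EI) = 17551/EI
  point load 160 at a = 1.3: Pa²(3L − a)/(6EI) = 1699/EI
  δ_0 = 19250/EI
Flexibility coefficient — unit upward force at B: δ_{BB} = L³/(3EI) = 732.3/EI.
With EI = 17000 kip·ft²: δ_0 = 1.1324 ft and δ_{BB} = 0.043078 ft/kip.
Compatibility — the beam at B must follow the support down by 0.01667 ft: δ_0 − R_B·δ_{BB} = 0.01667, so R_B = (1.1324 − 0.01667)/0.043078 = 25.9 kip.
Vertical equilibrium: R_A = ΣP − R_B = 289.6 − 25.9 = 263.7 kip.

R_A = 263.7 kip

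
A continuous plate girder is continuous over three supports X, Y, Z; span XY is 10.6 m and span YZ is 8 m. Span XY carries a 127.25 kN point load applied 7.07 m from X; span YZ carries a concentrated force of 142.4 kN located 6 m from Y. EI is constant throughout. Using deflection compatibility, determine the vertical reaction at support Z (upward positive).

R_Z = 81.83 kN

Insert a hinge at Y; M_Y is the redundant, and each span becomes simply supported.
Rotations at Y on the released spans (each span's end-slope, ×1/EI):
  span XY: point load 127.25 at a = 7.07: Pab(L + a)/(6LEI) = 882.3/EI
  span YZ: point load 142.4 at a = 6: Pab(L + b)/(6LEI) = 356/EI
  relative rotation θ_0 = (882.3 + 356)/EI = 1238/EI
A unit hogging moment at Y produces rotation L₁/(3EI) + L₂/(3EI) = 6.2/EI.
Slope continuity at Y: θ_0 = M_Y·6.2/EI, so M_Y = 1238/6.2 = 199.7 kN·m (hogging).
Span YZ, ΣM about Z: R_Y^{YZ}·8 = 284.8 + 199.7, so R_Y^{YZ} = 60.57 kN and R_Z = 142.4 − 60.57 = 81.83 kN.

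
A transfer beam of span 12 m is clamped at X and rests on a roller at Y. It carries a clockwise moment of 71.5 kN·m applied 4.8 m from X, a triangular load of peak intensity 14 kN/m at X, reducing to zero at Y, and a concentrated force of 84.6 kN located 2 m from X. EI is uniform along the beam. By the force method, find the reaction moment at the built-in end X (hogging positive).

Choose R_Y as the redundant. The primary structure is the cantilever fixed at X.
Free-end deflection of the primary structure under the applied loading (downward +):
  clockwise couple 71.5 at a = 4.8: M₀a(2L − a)/(2EI) = 3295/EI
  triangular load, peak 14 at the fixed end: w₀L⁴/(30EI) = 9677/EI
  point load 84.6 at a = 2: Pa²(3L − a)/(6EI) = 1918/EI
  δ_0 = 14889/EI
Tip deflection under a unit load at Y: L³/(3EI) = 576/EI.
Compatibility at Y: δ_0 − R_Y·δ_{YY} = 0, so R_Y = 14889/576 = 25.85 kN.
Moment equilibrium about X: M_X = Σ(load moments about X) − R_Y·L = 576.7 − 25.85×12 = 266.5 kN·m.

M_X = 266.5 kN·m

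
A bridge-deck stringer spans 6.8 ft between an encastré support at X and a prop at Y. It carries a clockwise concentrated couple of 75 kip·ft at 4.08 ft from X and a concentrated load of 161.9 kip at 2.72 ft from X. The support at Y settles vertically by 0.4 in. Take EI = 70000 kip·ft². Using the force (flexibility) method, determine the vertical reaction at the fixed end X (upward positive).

R_X = 136.6 kip

Take the reaction at Y as the redundant and release it; the primary structure is a cantilever fixed at X.
Deflection at Y on the released cantilever, summing each load's contribution:
  clockwise couple 75 at a = 4.08: M₀a(2L − a)/(2EI) = 1457/EI
  point load 161.9 at a = 2.72: Pa²(3L − a)/(6EI) = 3530/EI
  δ_0 = 4986/EI
Flexibility coefficient — unit upward force at Y: δ_{YY} = L³/(3EI) = 104.8/EI.
With EI = 70000 kip·ft²: δ_0 = 0.07123 ft and δ_{YY} = 0.001497 ft/kip.
Compatibility — the beam at Y must follow the support down by 0.03333 ft: δ_0 − R_Y·δ_{YY} = 0.03333, so R_Y = (0.07123 − 0.03333)/0.001497 = 25.31 kip.
Vertical equilibrium: R_X = ΣP − R_Y = 161.9 − 25.31 = 136.6 kip.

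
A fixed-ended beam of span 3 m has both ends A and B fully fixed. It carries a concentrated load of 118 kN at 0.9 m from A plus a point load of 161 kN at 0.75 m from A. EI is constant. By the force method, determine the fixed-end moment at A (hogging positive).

Take the two fixed-end moments M_A, M_B as redundants; the released structure is the simple span AB.
End rotations of the released simple span under the applied load (×1/EI):
  at A: point load 118 at a = 0.9: Pab(L + b)/(6LEI) = 63.19/EI
  at B: point load 118 at a = 0.9: Pab(L + a)/(6LEI) = 48.32/EI
  at A: point load 161 at a = 0.75: Pab(L + b)/(6LEI) = 79.24/EI
  at B: point load 161 at a = 0.75: Pab(L + a)/(6LEI) = 56.6/EI
  θ_A0 = 142.4/EI,  θ_B0 = 104.9/EI
Flexibility coefficients: a unit moment at one end gives L/(3EI) there and L/(6EI) at the far end, so f₁₁ = f₂₂ = 1/EI and f₁₂ = f₂₁ = 0.5/EI.
Compatibility — zero rotation at each built-in end:
  1 M_A + 0.5 M_B = 142.4
  0.5 M_A + 1 M_B = 104.9
Solving the pair gives M_A = 120 kN·m and M_B = 44.94 kN·m (hogging).

M_A = 120 kN·m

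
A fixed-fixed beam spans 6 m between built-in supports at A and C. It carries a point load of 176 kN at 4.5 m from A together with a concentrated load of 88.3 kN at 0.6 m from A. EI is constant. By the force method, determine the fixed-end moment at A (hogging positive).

Release both end moments; the primary structure is a simply-supported span AC with redundants M_A and M_C.
Simple-span end rotations at A and C under the given loads:
  at A: point load 176 at a = 4.5: Pab(L + b)/(6LEI) = 247.5/EI
  at C: point load 176 at a = 4.5: Pab(L + a)/(6LEI) = 346.5/EI
  at A: point load 88.3 at a = 0.6: Pab(L + b)/(6LEI) = 90.6/EI
  at C: point load 88.3 at a = 0.6: Pab(L + a)/(6LEI) = 52.45/EI
  θ_A0 = 338.1/EI,  θ_C0 = 399/EI
Flexibility coefficients: a unit moment at one end gives L/(3EI) there and L/(6EI) at the far end, so f₁₁ = f₂₂ = 2/EI and f₁₂ = f₂₁ = 1/EI.
Compatibility — zero rotation at each built-in end:
  2 M_A + 1 M_C = 338.1
  1 M_A + 2 M_C = 399
Solving the pair gives M_A = 92.41 kN·m and M_C = 153.3 kN·m (hogging).

M_A = 92.41 kN·m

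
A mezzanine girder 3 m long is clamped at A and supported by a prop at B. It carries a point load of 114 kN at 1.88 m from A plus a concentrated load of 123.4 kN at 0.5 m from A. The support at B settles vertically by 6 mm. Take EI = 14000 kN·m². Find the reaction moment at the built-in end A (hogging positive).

M_A = 130.1 kN·m

Remove the prop at B; the released (primary) structure is a cantilever built in at A.
Deflection at B on the released cantilever, summing each load's contribution:
  point load 114 at a = 1.88: Pa²(3L − a)/(6EI) = 478.1/EI
  point load 123.4 at a = 0.5: Pa²(3L − a)/(6EI) = 43.7/EI
  δ_0 = 521.8/EI
Flexibility coefficient — unit upward force at B: δ_{BB} = L³/(3EI) = 9/EI.
With EI = 14000 kN·m²: δ_0 = 0.037274 m and δ_{BB} = 0.000643 m/kN.
Compatibility — the beam at B must follow the support down by 0.006 m: δ_0 − R_B·δ_{BB} = 0.006, so R_B = (0.037274 − 0.006)/0.000643 = 48.65 kN.
Moment equilibrium about A: M_A = Σ(load moments about A) − R_B·L = 276 − 48.65×3 = 130.1 kN·m.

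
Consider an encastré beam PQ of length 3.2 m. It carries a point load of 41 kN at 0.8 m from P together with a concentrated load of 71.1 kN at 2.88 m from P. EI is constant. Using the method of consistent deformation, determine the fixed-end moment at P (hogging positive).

Release both end moments; the primary structure is a simply-supported span PQ with redundants M_P and M_Q.
Simple-span end rotations at P and Q under the given loads:
  at P: point load 41 at a = 0.8: Pab(L + b)/(6LEI) = 22.96/EI
  at Q: point load 41 at a = 0.8: Pab(L + a)/(6LEI) = 16.4/EI
  at P: point load 71.1 at a = 2.88: Pab(L + b)/(6LEI) = 12.01/EI
  at Q: point load 71.1 at a = 2.88: Pab(L + a)/(6LEI) = 20.75/EI
  θ_P0 = 34.97/EI,  θ_Q0 = 37.15/EI
Flexibility coefficients: a unit moment at one end gives L/(3EI) there and L/(6EI) at the far end, so f₁₁ = f₂₂ = 1.067/EI and f₁₂ = f₂₁ = 0.5333/EI.
Compatibility — zero rotation at each built-in end:
  1.067 M_P + 0.5333 M_Q = 34.97
  0.5333 M_P + 1.067 M_Q = 37.15
Solving the pair gives M_P = 20.5 kN·m and M_Q = 24.58 kN·m (hogging).

M_P = 20.5 kN·m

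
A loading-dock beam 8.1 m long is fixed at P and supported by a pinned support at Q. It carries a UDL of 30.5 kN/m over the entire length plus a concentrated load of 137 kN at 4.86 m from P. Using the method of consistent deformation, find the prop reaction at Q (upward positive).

Take the reaction at Q as the redundant and release it; the primary structure is a cantilever fixed at P.
Primary-structure tip deflection at Q by superposition:
  UDL 30.5: wL⁴/(8EI) = 16412/EI
  point load 137 at a = 4.86: Pa²(3L − a)/(6EI) = 10484/EI
  δ_0 = 26896/EI
Flexibility coefficient — unit upward force at Q: δ_{QQ} = L³/(3EI) = 177.1/EI.
Compatibility at Q: δ_0 − R_Q·δ_{QQ} = 0, so R_Q = 26896/177.1 = 151.8 kN.

R_Q = 151.8 kN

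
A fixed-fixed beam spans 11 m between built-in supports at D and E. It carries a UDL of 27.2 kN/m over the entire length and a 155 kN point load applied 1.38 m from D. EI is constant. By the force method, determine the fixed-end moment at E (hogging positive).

Release both end moments; the primary structure is a simply-supported span DE with redundants M_D and M_E.
On the primary (simply-supported) span, the end slopes from the loading are:
  at D: UDL 27.2: wL³/(24EI) = 1508/EI
  at E: UDL 27.2: wL³/(24EI) = 1508/EI
  at D: point load 155 at a = 1.38: Pab(L + b)/(6LEI) = 642.9/EI
  at E: point load 155 at a = 1.38: Pab(L + a)/(6LEI) = 386/EI
  θ_D0 = 2151/EI,  θ_E0 = 1894/EI
Flexibility coefficients: a unit moment at one end gives L/(3EI) there and L/(6EI) at the far end, so f₁₁ = f₂₂ = 3.667/EI and f₁₂ = f₂₁ = 1.833/EI.
Compatibility — zero rotation at each built-in end:
  3.667 M_D + 1.833 M_E = 2151
  1.833 M_D + 3.667 M_E = 1894
Solving the pair gives M_D = 437.9 kN·m and M_E = 297.7 kN·m (hogging).

M_E = 297.7 kN·m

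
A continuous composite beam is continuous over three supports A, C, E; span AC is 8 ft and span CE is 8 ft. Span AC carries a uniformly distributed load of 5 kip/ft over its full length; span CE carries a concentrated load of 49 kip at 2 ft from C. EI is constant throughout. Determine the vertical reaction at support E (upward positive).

Insert a hinge at C; M_C is the redundant, and each span becomes simply supported.
Discontinuity in slope at C on the released structure — sum the simple-span end rotations:
  span AC: UDL 5: wL³/(24EI) = 106.7/EI
  span CE: point load 49 at a = 2: Pab(L + b)/(6LEI) = 171.5/EI
  relative rotation θ_0 = (106.7 + 171.5)/EI = 278.2/EI
A unit hogging moment at C produces rotation L₁/(3EI) + L₂/(3EI) = 5.333/EI.
Compatibility: M_C·(L₁+L₂)/(3EI) = θ_0, giving M_C = 52.16 kip·ft (hogging).
Span CE, ΣM about E: R_C^{CE}·8 = 294 + 52.16, so R_C^{CE} = 43.27 kip and R_E = 49 − 43.27 = 5.73 kip.

R_E = 5.73 kip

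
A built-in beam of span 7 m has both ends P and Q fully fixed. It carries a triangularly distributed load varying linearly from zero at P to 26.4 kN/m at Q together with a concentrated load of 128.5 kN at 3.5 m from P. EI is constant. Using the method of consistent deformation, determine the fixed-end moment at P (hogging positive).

M_P = 155.6 kN·m

Release both end moments; the primary structure is a simply-supported span PQ with redundants M_P and M_Q.
End rotations of the released simple span under the applied load (×1/EI):
  at P: triangular load, peak 26.4: 7w₀L³/(360EI) = 176.1/EI
  at Q: triangular load, peak 26.4: w₀L³/(45EI) = 201.2/EI
  at P: point load 128.5 at a = 3.5: Pab(L + b)/(6LEI) = 393.5/EI
  at Q: point load 128.5 at a = 3.5: Pab(L + a)/(6LEI) = 393.5/EI
  θ_P0 = 569.6/EI,  θ_Q0 = 594.8/EI
Flexibility coefficients: a unit moment at one end gives L/(3EI) there and L/(6EI) at the far end, so f₁₁ = f₂₂ = 2.333/EI and f₁₂ = f₂₁ = 1.167/EI.
Compatibility — zero rotation at each built-in end:
  2.333 M_P + 1.167 M_Q = 569.6
  1.167 M_P + 2.333 M_Q = 594.8
Solving the pair gives M_P = 155.6 kN·m and M_Q = 177.1 kN·m (hogging).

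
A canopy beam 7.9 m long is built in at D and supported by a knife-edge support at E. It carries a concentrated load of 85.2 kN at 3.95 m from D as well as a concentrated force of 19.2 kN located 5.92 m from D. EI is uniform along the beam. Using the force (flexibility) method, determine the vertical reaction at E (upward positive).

Choose R_E as the redundant. The primary structure is the cantilever fixed at D.
Downward deflection at the released point E due to the loads:
  point load 85.2 at a = 3.95: Pa²(3L − a)/(6EI) = 4376/EI
  point load 19.2 at a = 5.92: Pa²(3L − a)/(6EI) = 1994/EI
  δ_0 = 6370/EI
Flexibility coefficient — unit upward force at E: δ_{EE} = L³/(3EI) = 164.3/EI.
Compatibility at E: δ_0 − R_E·δ_{EE} = 0, so R_E = 6370/164.3 = 38.76 kN.

R_E = 38.76 kN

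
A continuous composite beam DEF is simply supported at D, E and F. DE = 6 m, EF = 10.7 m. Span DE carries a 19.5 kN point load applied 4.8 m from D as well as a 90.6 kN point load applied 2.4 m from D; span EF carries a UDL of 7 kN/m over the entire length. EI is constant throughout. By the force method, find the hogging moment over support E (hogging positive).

Take M_E as the redundant. Released structure: two simple spans DE and EF with a hinge at E.
End slopes at the hinge E, treating each span as simply supported:
  span DE: point load 19.5 at a = 4.8: Pab(L + a)/(6LEI) = 33.7/EI
  span DE: point load 90.6 at a = 2.4: Pab(L + a)/(6LEI) = 182.6/EI
  span EF: UDL 7: wL³/(24EI) = 357.3/EI
  relative rotation θ_0 = (216.3 + 357.3)/EI = 573.6/EI
A unit hogging moment at E produces rotation L₁/(3EI) + L₂/(3EI) = 5.567/EI.
Compatibility: M_E·(L₁+L₂)/(3EI) = θ_0, giving M_E = 103.1 kN·m (hogging).

M_E = 103.1 kN·m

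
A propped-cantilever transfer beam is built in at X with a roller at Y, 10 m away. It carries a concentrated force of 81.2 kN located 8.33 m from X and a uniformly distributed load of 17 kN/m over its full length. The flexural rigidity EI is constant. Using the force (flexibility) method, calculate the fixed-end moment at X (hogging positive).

Release the roller at Y. Primary structure: cantilever fixed at X.
Downward deflection at the released point Y due to the loads:
  point load 81.2 at a = 8.33: Pa²(3L − a)/(6EI) = 20349/EI
  UDL 17: wL⁴/(8EI) = 21250/EI
  δ_0 = 41599/EI
Tip deflection under a unit load at Y: L³/(3EI) = 333.3/EI.
Compatibility at Y: δ_0 − R_Y·δ_{YY} = 0, so R_Y = 41599/333.3 = 124.8 kN.
Moment equilibrium about X: M_X = Σ(load moments about X) − R_Y·L = 1526 − 124.8×10 = 278.4 kN·m.

M_X = 278.4 kN·m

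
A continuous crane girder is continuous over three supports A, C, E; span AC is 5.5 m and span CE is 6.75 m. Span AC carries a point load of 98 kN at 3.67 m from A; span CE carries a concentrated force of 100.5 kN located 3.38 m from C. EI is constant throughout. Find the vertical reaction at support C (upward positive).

Release continuity at C by inserting a hinge; the redundant is the internal moment M_C. The primary structure is two simply-supported spans AC and CE.
Rotations at C on the released spans (each span's end-slope, ×1/EI):
  span AC: point load 98 at a = 3.67: Pab(L + a)/(6LEI) = 182.9/EI
  span CE: point load 100.5 at a = 3.38: Pab(L + b)/(6LEI) = 286/EI
  relative rotation θ_0 = (182.9 + 286)/EI = 468.9/EI
A unit hogging moment at C produces rotation L₁/(3EI) + L₂/(3EI) = 4.083/EI.
Slope continuity at C: θ_0 = M_C·4.083/EI, so M_C = 468.9/4.083 = 114.8 kN·m (hogging).
Span AC, ΣM about A with M_C applied at C: R_C^{AC}·5.5 = 359.7 + 114.8, so R_C^{AC} = 86.27 kN and R_A = 98 − 86.27 = 11.73 kN.
Span CE, ΣM about E: R_C^{CE}·6.75 = 338.7 + 114.8, so R_C^{CE} = 67.19 kN and R_E = 100.5 − 67.19 = 33.31 kN.
R_C = 86.27 + 67.19 = 153.5 kN.

R_C = 153.5 kN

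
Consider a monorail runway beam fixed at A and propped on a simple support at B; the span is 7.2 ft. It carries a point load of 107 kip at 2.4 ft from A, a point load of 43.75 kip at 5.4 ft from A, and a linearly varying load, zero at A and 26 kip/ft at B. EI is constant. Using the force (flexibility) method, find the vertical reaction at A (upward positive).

Remove the prop at B; the released (primary) structure is a cantilever built in at A.
Primary-structure tip deflection at B by superposition:
  point load 107 at a = 2.4: Pa²(3L − a)/(6EI) = 1972/EI
  point load 43.75 at a = 5.4: Pa²(3L − a)/(6EI) = 3445/EI
  triangular load, peak 26 at the free end: 11w₀L⁴/(120EI) = 6405/EI
  δ_0 = 11822/EI
Flexibility coefficient — unit upward force at B: δ_{BB} = L³/(3EI) = 124.4/EI.
The prop prevents deflection at B: R_B = δ_0/δ_{BB} = 11822/124.4 = 95.02 kip.
Vertical equilibrium: R_A = ΣP − R_B = 244.3 − 95.02 = 149.3 kip.

R_A = 149.3 kip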